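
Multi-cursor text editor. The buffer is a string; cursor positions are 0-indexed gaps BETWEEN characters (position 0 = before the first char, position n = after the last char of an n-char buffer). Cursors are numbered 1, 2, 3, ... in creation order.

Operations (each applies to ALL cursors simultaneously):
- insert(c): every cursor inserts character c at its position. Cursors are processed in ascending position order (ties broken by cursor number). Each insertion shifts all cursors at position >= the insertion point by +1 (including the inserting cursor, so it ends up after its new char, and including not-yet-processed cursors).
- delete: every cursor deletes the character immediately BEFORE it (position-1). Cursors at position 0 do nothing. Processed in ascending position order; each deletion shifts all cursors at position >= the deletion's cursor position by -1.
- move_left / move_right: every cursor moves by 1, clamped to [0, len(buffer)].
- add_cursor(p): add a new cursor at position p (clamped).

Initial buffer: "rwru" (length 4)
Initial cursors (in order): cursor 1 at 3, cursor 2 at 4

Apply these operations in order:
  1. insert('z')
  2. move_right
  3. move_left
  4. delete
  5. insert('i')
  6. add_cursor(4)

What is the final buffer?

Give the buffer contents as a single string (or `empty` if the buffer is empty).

Answer: rwriiz

Derivation:
After op 1 (insert('z')): buffer="rwrzuz" (len 6), cursors c1@4 c2@6, authorship ...1.2
After op 2 (move_right): buffer="rwrzuz" (len 6), cursors c1@5 c2@6, authorship ...1.2
After op 3 (move_left): buffer="rwrzuz" (len 6), cursors c1@4 c2@5, authorship ...1.2
After op 4 (delete): buffer="rwrz" (len 4), cursors c1@3 c2@3, authorship ...2
After op 5 (insert('i')): buffer="rwriiz" (len 6), cursors c1@5 c2@5, authorship ...122
After op 6 (add_cursor(4)): buffer="rwriiz" (len 6), cursors c3@4 c1@5 c2@5, authorship ...122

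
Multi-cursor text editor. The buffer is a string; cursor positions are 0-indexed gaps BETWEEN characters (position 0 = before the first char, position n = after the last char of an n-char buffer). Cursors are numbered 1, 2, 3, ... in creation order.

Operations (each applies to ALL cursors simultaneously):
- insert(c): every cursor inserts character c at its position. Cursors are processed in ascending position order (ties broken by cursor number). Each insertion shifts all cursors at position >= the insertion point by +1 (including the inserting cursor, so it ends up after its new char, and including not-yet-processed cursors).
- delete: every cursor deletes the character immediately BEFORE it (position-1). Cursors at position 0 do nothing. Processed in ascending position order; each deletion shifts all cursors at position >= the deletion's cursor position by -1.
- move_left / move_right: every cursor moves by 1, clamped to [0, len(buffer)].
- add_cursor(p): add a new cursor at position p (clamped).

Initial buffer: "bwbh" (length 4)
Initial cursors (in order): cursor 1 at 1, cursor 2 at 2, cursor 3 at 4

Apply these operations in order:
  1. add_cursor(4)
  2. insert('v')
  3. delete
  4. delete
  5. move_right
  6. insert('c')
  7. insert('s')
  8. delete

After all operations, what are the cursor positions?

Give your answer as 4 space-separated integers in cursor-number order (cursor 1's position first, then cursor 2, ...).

After op 1 (add_cursor(4)): buffer="bwbh" (len 4), cursors c1@1 c2@2 c3@4 c4@4, authorship ....
After op 2 (insert('v')): buffer="bvwvbhvv" (len 8), cursors c1@2 c2@4 c3@8 c4@8, authorship .1.2..34
After op 3 (delete): buffer="bwbh" (len 4), cursors c1@1 c2@2 c3@4 c4@4, authorship ....
After op 4 (delete): buffer="" (len 0), cursors c1@0 c2@0 c3@0 c4@0, authorship 
After op 5 (move_right): buffer="" (len 0), cursors c1@0 c2@0 c3@0 c4@0, authorship 
After op 6 (insert('c')): buffer="cccc" (len 4), cursors c1@4 c2@4 c3@4 c4@4, authorship 1234
After op 7 (insert('s')): buffer="ccccssss" (len 8), cursors c1@8 c2@8 c3@8 c4@8, authorship 12341234
After op 8 (delete): buffer="cccc" (len 4), cursors c1@4 c2@4 c3@4 c4@4, authorship 1234

Answer: 4 4 4 4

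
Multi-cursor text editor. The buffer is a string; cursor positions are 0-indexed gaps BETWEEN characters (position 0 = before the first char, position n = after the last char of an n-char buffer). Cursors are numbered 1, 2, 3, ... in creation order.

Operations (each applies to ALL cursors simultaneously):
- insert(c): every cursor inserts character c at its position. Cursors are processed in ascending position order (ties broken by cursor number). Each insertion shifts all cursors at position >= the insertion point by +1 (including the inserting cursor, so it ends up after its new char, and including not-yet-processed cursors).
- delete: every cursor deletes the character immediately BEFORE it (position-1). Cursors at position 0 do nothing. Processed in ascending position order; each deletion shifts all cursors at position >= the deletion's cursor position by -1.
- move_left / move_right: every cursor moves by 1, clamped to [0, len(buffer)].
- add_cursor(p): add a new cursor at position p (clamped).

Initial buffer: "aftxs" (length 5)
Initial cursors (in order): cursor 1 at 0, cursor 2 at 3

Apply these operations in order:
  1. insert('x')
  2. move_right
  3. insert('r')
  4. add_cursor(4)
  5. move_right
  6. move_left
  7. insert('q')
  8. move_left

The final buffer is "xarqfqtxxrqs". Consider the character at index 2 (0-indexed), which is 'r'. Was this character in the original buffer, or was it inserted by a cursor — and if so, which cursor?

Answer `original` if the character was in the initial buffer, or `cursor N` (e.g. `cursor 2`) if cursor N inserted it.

Answer: cursor 1

Derivation:
After op 1 (insert('x')): buffer="xaftxxs" (len 7), cursors c1@1 c2@5, authorship 1...2..
After op 2 (move_right): buffer="xaftxxs" (len 7), cursors c1@2 c2@6, authorship 1...2..
After op 3 (insert('r')): buffer="xarftxxrs" (len 9), cursors c1@3 c2@8, authorship 1.1..2.2.
After op 4 (add_cursor(4)): buffer="xarftxxrs" (len 9), cursors c1@3 c3@4 c2@8, authorship 1.1..2.2.
After op 5 (move_right): buffer="xarftxxrs" (len 9), cursors c1@4 c3@5 c2@9, authorship 1.1..2.2.
After op 6 (move_left): buffer="xarftxxrs" (len 9), cursors c1@3 c3@4 c2@8, authorship 1.1..2.2.
After op 7 (insert('q')): buffer="xarqfqtxxrqs" (len 12), cursors c1@4 c3@6 c2@11, authorship 1.11.3.2.22.
After op 8 (move_left): buffer="xarqfqtxxrqs" (len 12), cursors c1@3 c3@5 c2@10, authorship 1.11.3.2.22.
Authorship (.=original, N=cursor N): 1 . 1 1 . 3 . 2 . 2 2 .
Index 2: author = 1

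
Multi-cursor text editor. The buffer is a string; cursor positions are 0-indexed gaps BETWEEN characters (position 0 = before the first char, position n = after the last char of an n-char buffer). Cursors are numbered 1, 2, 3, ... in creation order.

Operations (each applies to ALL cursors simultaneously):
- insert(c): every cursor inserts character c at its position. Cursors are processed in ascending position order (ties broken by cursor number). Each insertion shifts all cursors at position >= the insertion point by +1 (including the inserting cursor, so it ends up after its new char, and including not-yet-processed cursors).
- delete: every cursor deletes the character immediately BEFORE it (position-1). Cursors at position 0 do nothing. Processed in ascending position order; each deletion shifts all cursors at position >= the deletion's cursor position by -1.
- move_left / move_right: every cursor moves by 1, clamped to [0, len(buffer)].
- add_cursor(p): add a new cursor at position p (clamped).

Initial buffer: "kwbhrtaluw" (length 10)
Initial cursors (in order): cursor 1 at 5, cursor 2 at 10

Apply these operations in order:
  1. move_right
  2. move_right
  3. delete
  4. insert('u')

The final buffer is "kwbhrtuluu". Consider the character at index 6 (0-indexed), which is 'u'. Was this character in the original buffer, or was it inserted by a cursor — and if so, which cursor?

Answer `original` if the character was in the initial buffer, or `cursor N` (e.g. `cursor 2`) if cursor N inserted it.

After op 1 (move_right): buffer="kwbhrtaluw" (len 10), cursors c1@6 c2@10, authorship ..........
After op 2 (move_right): buffer="kwbhrtaluw" (len 10), cursors c1@7 c2@10, authorship ..........
After op 3 (delete): buffer="kwbhrtlu" (len 8), cursors c1@6 c2@8, authorship ........
After op 4 (insert('u')): buffer="kwbhrtuluu" (len 10), cursors c1@7 c2@10, authorship ......1..2
Authorship (.=original, N=cursor N): . . . . . . 1 . . 2
Index 6: author = 1

Answer: cursor 1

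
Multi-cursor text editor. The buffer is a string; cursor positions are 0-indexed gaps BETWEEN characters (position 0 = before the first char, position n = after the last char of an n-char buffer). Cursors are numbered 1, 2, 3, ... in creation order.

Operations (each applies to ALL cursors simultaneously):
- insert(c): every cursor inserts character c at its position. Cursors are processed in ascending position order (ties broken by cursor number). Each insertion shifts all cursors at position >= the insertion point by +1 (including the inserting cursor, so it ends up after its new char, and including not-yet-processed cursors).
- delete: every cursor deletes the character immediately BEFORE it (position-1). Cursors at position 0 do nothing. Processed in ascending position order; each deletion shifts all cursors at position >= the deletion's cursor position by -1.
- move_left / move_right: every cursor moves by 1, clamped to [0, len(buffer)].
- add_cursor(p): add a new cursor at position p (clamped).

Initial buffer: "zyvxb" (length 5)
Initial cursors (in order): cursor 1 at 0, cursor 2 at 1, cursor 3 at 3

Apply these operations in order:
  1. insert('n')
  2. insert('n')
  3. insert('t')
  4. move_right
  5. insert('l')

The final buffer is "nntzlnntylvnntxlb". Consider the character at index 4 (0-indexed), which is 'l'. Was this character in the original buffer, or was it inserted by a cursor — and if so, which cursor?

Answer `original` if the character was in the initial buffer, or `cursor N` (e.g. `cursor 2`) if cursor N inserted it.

After op 1 (insert('n')): buffer="nznyvnxb" (len 8), cursors c1@1 c2@3 c3@6, authorship 1.2..3..
After op 2 (insert('n')): buffer="nnznnyvnnxb" (len 11), cursors c1@2 c2@5 c3@9, authorship 11.22..33..
After op 3 (insert('t')): buffer="nntznntyvnntxb" (len 14), cursors c1@3 c2@7 c3@12, authorship 111.222..333..
After op 4 (move_right): buffer="nntznntyvnntxb" (len 14), cursors c1@4 c2@8 c3@13, authorship 111.222..333..
After op 5 (insert('l')): buffer="nntzlnntylvnntxlb" (len 17), cursors c1@5 c2@10 c3@16, authorship 111.1222.2.333.3.
Authorship (.=original, N=cursor N): 1 1 1 . 1 2 2 2 . 2 . 3 3 3 . 3 .
Index 4: author = 1

Answer: cursor 1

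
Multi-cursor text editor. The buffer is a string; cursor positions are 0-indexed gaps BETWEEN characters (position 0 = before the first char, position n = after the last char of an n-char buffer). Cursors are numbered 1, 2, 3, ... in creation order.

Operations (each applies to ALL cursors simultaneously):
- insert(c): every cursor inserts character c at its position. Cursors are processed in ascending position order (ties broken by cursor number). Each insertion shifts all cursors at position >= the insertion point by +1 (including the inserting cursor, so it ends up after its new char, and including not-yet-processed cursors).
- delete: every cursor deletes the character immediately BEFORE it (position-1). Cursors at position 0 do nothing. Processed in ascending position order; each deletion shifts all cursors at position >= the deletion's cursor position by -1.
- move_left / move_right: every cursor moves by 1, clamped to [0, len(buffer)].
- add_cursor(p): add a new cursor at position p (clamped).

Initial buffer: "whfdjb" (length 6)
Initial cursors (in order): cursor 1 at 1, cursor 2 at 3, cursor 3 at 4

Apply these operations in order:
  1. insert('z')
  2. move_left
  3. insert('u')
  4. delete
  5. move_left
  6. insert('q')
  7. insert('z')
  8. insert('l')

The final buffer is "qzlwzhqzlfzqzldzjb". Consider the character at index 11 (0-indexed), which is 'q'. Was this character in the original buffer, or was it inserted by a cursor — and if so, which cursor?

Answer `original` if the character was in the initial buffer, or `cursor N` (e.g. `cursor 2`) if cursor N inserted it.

After op 1 (insert('z')): buffer="wzhfzdzjb" (len 9), cursors c1@2 c2@5 c3@7, authorship .1..2.3..
After op 2 (move_left): buffer="wzhfzdzjb" (len 9), cursors c1@1 c2@4 c3@6, authorship .1..2.3..
After op 3 (insert('u')): buffer="wuzhfuzduzjb" (len 12), cursors c1@2 c2@6 c3@9, authorship .11..22.33..
After op 4 (delete): buffer="wzhfzdzjb" (len 9), cursors c1@1 c2@4 c3@6, authorship .1..2.3..
After op 5 (move_left): buffer="wzhfzdzjb" (len 9), cursors c1@0 c2@3 c3@5, authorship .1..2.3..
After op 6 (insert('q')): buffer="qwzhqfzqdzjb" (len 12), cursors c1@1 c2@5 c3@8, authorship 1.1.2.23.3..
After op 7 (insert('z')): buffer="qzwzhqzfzqzdzjb" (len 15), cursors c1@2 c2@7 c3@11, authorship 11.1.22.233.3..
After op 8 (insert('l')): buffer="qzlwzhqzlfzqzldzjb" (len 18), cursors c1@3 c2@9 c3@14, authorship 111.1.222.2333.3..
Authorship (.=original, N=cursor N): 1 1 1 . 1 . 2 2 2 . 2 3 3 3 . 3 . .
Index 11: author = 3

Answer: cursor 3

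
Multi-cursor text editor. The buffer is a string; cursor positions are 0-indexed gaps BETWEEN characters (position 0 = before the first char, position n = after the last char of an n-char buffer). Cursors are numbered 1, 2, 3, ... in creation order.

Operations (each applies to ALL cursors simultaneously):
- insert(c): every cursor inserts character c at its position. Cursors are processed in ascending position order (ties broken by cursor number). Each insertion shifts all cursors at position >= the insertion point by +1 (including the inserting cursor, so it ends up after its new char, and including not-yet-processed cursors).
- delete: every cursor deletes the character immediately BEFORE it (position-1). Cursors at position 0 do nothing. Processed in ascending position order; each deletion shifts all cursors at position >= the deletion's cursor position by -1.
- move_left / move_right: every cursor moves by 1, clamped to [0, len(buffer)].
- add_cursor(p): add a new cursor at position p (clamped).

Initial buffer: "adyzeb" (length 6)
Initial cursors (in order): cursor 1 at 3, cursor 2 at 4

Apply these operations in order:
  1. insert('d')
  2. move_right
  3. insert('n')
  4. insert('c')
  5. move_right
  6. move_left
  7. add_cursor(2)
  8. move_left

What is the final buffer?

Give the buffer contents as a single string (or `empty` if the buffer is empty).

Answer: adydzncdencb

Derivation:
After op 1 (insert('d')): buffer="adydzdeb" (len 8), cursors c1@4 c2@6, authorship ...1.2..
After op 2 (move_right): buffer="adydzdeb" (len 8), cursors c1@5 c2@7, authorship ...1.2..
After op 3 (insert('n')): buffer="adydzndenb" (len 10), cursors c1@6 c2@9, authorship ...1.12.2.
After op 4 (insert('c')): buffer="adydzncdencb" (len 12), cursors c1@7 c2@11, authorship ...1.112.22.
After op 5 (move_right): buffer="adydzncdencb" (len 12), cursors c1@8 c2@12, authorship ...1.112.22.
After op 6 (move_left): buffer="adydzncdencb" (len 12), cursors c1@7 c2@11, authorship ...1.112.22.
After op 7 (add_cursor(2)): buffer="adydzncdencb" (len 12), cursors c3@2 c1@7 c2@11, authorship ...1.112.22.
After op 8 (move_left): buffer="adydzncdencb" (len 12), cursors c3@1 c1@6 c2@10, authorship ...1.112.22.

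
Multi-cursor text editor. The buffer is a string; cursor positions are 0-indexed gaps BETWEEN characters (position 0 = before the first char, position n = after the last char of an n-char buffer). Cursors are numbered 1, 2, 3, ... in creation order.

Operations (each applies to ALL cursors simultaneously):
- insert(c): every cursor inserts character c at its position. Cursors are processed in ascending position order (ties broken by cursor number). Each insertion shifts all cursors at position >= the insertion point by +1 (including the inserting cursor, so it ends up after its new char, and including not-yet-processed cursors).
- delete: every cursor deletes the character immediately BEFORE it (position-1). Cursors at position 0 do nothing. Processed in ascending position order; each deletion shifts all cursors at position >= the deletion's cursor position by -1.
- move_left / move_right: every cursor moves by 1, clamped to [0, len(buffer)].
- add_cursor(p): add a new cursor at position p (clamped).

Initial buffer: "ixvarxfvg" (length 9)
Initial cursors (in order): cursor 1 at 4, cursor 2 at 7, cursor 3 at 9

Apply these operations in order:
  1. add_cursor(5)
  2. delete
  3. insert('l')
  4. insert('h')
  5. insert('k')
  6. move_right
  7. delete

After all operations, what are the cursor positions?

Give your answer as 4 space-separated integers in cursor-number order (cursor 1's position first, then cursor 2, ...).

After op 1 (add_cursor(5)): buffer="ixvarxfvg" (len 9), cursors c1@4 c4@5 c2@7 c3@9, authorship .........
After op 2 (delete): buffer="ixvxv" (len 5), cursors c1@3 c4@3 c2@4 c3@5, authorship .....
After op 3 (insert('l')): buffer="ixvllxlvl" (len 9), cursors c1@5 c4@5 c2@7 c3@9, authorship ...14.2.3
After op 4 (insert('h')): buffer="ixvllhhxlhvlh" (len 13), cursors c1@7 c4@7 c2@10 c3@13, authorship ...1414.22.33
After op 5 (insert('k')): buffer="ixvllhhkkxlhkvlhk" (len 17), cursors c1@9 c4@9 c2@13 c3@17, authorship ...141414.222.333
After op 6 (move_right): buffer="ixvllhhkkxlhkvlhk" (len 17), cursors c1@10 c4@10 c2@14 c3@17, authorship ...141414.222.333
After op 7 (delete): buffer="ixvllhhklhklh" (len 13), cursors c1@8 c4@8 c2@11 c3@13, authorship ...1414122233

Answer: 8 11 13 8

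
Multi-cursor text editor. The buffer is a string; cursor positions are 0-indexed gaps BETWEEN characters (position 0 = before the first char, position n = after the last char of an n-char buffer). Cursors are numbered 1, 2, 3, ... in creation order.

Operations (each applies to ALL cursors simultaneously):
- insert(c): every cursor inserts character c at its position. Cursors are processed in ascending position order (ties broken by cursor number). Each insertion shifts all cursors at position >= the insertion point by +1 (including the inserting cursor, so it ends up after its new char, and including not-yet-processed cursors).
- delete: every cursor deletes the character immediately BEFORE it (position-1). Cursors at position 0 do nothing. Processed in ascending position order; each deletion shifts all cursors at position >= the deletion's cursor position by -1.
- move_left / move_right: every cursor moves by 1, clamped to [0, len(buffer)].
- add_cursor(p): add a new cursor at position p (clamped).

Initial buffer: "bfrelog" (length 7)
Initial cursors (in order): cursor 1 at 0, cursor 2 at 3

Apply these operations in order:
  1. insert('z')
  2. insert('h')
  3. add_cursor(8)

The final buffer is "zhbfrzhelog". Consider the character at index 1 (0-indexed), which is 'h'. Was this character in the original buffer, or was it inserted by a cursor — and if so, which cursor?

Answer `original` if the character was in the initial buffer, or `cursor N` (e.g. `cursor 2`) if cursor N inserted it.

Answer: cursor 1

Derivation:
After op 1 (insert('z')): buffer="zbfrzelog" (len 9), cursors c1@1 c2@5, authorship 1...2....
After op 2 (insert('h')): buffer="zhbfrzhelog" (len 11), cursors c1@2 c2@7, authorship 11...22....
After op 3 (add_cursor(8)): buffer="zhbfrzhelog" (len 11), cursors c1@2 c2@7 c3@8, authorship 11...22....
Authorship (.=original, N=cursor N): 1 1 . . . 2 2 . . . .
Index 1: author = 1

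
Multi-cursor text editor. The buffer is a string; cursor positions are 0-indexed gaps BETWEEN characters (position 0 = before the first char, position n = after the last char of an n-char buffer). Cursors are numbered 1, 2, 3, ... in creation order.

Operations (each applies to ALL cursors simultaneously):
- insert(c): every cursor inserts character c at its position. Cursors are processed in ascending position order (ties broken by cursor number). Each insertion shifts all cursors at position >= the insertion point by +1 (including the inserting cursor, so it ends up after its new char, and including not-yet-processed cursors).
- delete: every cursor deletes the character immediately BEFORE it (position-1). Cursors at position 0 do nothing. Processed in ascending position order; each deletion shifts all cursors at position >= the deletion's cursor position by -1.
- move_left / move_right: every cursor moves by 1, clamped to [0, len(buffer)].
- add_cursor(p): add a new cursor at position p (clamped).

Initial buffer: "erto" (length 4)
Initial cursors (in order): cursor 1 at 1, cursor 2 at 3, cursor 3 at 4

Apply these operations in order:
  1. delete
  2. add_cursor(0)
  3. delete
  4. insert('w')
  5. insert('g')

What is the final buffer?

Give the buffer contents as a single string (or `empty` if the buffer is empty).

After op 1 (delete): buffer="r" (len 1), cursors c1@0 c2@1 c3@1, authorship .
After op 2 (add_cursor(0)): buffer="r" (len 1), cursors c1@0 c4@0 c2@1 c3@1, authorship .
After op 3 (delete): buffer="" (len 0), cursors c1@0 c2@0 c3@0 c4@0, authorship 
After op 4 (insert('w')): buffer="wwww" (len 4), cursors c1@4 c2@4 c3@4 c4@4, authorship 1234
After op 5 (insert('g')): buffer="wwwwgggg" (len 8), cursors c1@8 c2@8 c3@8 c4@8, authorship 12341234

Answer: wwwwgggg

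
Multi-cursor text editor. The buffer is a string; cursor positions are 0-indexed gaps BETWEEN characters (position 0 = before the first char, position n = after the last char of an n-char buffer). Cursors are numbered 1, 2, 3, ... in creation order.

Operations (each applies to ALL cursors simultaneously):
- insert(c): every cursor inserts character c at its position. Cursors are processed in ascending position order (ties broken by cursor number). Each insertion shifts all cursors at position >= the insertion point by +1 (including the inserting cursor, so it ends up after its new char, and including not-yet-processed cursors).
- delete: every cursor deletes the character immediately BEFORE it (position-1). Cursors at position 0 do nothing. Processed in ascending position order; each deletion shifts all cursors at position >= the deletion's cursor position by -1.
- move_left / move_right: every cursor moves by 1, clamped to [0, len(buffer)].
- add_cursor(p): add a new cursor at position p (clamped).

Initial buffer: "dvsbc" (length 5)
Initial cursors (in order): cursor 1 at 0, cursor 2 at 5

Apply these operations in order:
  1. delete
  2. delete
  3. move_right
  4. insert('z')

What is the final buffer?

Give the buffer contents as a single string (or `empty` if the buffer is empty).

After op 1 (delete): buffer="dvsb" (len 4), cursors c1@0 c2@4, authorship ....
After op 2 (delete): buffer="dvs" (len 3), cursors c1@0 c2@3, authorship ...
After op 3 (move_right): buffer="dvs" (len 3), cursors c1@1 c2@3, authorship ...
After op 4 (insert('z')): buffer="dzvsz" (len 5), cursors c1@2 c2@5, authorship .1..2

Answer: dzvsz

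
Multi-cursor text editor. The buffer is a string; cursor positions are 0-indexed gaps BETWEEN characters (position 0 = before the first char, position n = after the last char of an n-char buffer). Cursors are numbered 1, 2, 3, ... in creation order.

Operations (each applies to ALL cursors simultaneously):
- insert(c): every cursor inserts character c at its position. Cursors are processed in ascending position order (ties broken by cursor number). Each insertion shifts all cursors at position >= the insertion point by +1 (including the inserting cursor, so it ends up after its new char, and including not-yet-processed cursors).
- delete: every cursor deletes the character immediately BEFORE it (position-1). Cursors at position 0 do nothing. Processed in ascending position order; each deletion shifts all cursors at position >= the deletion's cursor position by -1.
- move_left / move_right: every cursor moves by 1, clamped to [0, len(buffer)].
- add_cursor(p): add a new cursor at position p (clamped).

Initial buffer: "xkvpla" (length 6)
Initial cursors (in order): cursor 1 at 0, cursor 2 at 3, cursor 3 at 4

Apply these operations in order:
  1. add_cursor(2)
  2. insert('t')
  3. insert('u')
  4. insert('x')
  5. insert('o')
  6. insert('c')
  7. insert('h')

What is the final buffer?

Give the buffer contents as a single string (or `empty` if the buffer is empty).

After op 1 (add_cursor(2)): buffer="xkvpla" (len 6), cursors c1@0 c4@2 c2@3 c3@4, authorship ......
After op 2 (insert('t')): buffer="txktvtptla" (len 10), cursors c1@1 c4@4 c2@6 c3@8, authorship 1..4.2.3..
After op 3 (insert('u')): buffer="tuxktuvtuptula" (len 14), cursors c1@2 c4@6 c2@9 c3@12, authorship 11..44.22.33..
After op 4 (insert('x')): buffer="tuxxktuxvtuxptuxla" (len 18), cursors c1@3 c4@8 c2@12 c3@16, authorship 111..444.222.333..
After op 5 (insert('o')): buffer="tuxoxktuxovtuxoptuxola" (len 22), cursors c1@4 c4@10 c2@15 c3@20, authorship 1111..4444.2222.3333..
After op 6 (insert('c')): buffer="tuxocxktuxocvtuxocptuxocla" (len 26), cursors c1@5 c4@12 c2@18 c3@24, authorship 11111..44444.22222.33333..
After op 7 (insert('h')): buffer="tuxochxktuxochvtuxochptuxochla" (len 30), cursors c1@6 c4@14 c2@21 c3@28, authorship 111111..444444.222222.333333..

Answer: tuxochxktuxochvtuxochptuxochla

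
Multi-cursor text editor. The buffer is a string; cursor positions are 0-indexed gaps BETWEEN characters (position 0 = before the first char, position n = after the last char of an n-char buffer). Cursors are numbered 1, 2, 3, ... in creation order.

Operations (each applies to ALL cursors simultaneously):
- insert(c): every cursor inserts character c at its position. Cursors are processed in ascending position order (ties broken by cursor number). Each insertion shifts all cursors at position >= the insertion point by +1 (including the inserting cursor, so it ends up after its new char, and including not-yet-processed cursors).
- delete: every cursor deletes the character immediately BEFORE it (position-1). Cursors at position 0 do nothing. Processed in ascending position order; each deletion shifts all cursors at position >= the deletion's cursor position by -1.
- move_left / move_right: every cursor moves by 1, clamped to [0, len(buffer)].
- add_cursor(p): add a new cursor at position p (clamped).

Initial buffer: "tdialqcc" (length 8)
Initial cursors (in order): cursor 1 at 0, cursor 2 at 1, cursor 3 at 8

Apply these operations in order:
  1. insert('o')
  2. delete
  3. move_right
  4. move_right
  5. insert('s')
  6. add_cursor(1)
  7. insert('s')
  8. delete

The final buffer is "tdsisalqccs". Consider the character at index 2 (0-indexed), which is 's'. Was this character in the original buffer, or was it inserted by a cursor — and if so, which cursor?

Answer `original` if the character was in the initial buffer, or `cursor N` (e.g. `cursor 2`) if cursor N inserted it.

After op 1 (insert('o')): buffer="otodialqcco" (len 11), cursors c1@1 c2@3 c3@11, authorship 1.2.......3
After op 2 (delete): buffer="tdialqcc" (len 8), cursors c1@0 c2@1 c3@8, authorship ........
After op 3 (move_right): buffer="tdialqcc" (len 8), cursors c1@1 c2@2 c3@8, authorship ........
After op 4 (move_right): buffer="tdialqcc" (len 8), cursors c1@2 c2@3 c3@8, authorship ........
After op 5 (insert('s')): buffer="tdsisalqccs" (len 11), cursors c1@3 c2@5 c3@11, authorship ..1.2.....3
After op 6 (add_cursor(1)): buffer="tdsisalqccs" (len 11), cursors c4@1 c1@3 c2@5 c3@11, authorship ..1.2.....3
After op 7 (insert('s')): buffer="tsdssissalqccss" (len 15), cursors c4@2 c1@5 c2@8 c3@15, authorship .4.11.22.....33
After op 8 (delete): buffer="tdsisalqccs" (len 11), cursors c4@1 c1@3 c2@5 c3@11, authorship ..1.2.....3
Authorship (.=original, N=cursor N): . . 1 . 2 . . . . . 3
Index 2: author = 1

Answer: cursor 1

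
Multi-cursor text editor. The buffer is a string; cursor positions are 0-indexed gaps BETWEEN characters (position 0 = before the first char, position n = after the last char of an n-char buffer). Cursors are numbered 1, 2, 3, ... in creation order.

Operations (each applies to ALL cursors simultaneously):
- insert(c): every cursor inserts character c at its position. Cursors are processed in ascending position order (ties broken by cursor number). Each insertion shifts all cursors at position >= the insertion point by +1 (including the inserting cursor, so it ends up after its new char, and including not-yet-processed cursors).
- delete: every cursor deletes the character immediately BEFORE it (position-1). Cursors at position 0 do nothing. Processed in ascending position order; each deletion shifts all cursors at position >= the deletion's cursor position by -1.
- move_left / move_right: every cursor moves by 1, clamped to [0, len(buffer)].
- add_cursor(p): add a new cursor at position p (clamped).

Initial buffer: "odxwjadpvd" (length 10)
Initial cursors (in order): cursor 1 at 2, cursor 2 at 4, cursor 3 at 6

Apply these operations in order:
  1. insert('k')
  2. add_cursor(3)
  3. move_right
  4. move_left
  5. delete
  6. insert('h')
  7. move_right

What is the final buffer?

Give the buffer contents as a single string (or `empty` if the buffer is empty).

After op 1 (insert('k')): buffer="odkxwkjakdpvd" (len 13), cursors c1@3 c2@6 c3@9, authorship ..1..2..3....
After op 2 (add_cursor(3)): buffer="odkxwkjakdpvd" (len 13), cursors c1@3 c4@3 c2@6 c3@9, authorship ..1..2..3....
After op 3 (move_right): buffer="odkxwkjakdpvd" (len 13), cursors c1@4 c4@4 c2@7 c3@10, authorship ..1..2..3....
After op 4 (move_left): buffer="odkxwkjakdpvd" (len 13), cursors c1@3 c4@3 c2@6 c3@9, authorship ..1..2..3....
After op 5 (delete): buffer="oxwjadpvd" (len 9), cursors c1@1 c4@1 c2@3 c3@5, authorship .........
After op 6 (insert('h')): buffer="ohhxwhjahdpvd" (len 13), cursors c1@3 c4@3 c2@6 c3@9, authorship .14..2..3....
After op 7 (move_right): buffer="ohhxwhjahdpvd" (len 13), cursors c1@4 c4@4 c2@7 c3@10, authorship .14..2..3....

Answer: ohhxwhjahdpvd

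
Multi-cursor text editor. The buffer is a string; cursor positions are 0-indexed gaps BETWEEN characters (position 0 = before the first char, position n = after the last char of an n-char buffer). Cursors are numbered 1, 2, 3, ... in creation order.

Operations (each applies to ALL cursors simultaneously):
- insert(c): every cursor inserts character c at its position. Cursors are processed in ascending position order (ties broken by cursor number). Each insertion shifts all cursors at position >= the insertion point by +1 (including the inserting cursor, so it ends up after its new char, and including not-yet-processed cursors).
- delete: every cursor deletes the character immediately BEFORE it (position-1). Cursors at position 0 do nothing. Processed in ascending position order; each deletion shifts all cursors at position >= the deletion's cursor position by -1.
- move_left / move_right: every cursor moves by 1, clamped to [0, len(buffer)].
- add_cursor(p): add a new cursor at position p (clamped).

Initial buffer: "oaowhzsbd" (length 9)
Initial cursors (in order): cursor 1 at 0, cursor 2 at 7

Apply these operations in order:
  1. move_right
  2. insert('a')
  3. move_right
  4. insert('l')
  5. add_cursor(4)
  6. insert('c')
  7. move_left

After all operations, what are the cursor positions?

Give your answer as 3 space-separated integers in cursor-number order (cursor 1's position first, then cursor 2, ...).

After op 1 (move_right): buffer="oaowhzsbd" (len 9), cursors c1@1 c2@8, authorship .........
After op 2 (insert('a')): buffer="oaaowhzsbad" (len 11), cursors c1@2 c2@10, authorship .1.......2.
After op 3 (move_right): buffer="oaaowhzsbad" (len 11), cursors c1@3 c2@11, authorship .1.......2.
After op 4 (insert('l')): buffer="oaalowhzsbadl" (len 13), cursors c1@4 c2@13, authorship .1.1......2.2
After op 5 (add_cursor(4)): buffer="oaalowhzsbadl" (len 13), cursors c1@4 c3@4 c2@13, authorship .1.1......2.2
After op 6 (insert('c')): buffer="oaalccowhzsbadlc" (len 16), cursors c1@6 c3@6 c2@16, authorship .1.113......2.22
After op 7 (move_left): buffer="oaalccowhzsbadlc" (len 16), cursors c1@5 c3@5 c2@15, authorship .1.113......2.22

Answer: 5 15 5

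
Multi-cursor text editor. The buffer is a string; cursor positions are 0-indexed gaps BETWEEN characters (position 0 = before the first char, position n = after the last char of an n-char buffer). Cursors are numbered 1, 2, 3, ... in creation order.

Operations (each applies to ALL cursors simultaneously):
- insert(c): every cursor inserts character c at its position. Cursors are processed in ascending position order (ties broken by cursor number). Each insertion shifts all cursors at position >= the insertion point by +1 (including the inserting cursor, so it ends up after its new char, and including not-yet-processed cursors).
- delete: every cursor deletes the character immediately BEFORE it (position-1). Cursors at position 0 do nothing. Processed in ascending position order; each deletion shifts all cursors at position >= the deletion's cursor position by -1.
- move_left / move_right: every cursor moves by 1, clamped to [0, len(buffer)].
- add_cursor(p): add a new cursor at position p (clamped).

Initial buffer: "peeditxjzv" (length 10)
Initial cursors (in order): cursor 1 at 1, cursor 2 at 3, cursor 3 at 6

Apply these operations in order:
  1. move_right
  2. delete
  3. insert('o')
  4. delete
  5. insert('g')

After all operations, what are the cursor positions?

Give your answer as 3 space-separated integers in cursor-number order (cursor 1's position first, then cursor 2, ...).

After op 1 (move_right): buffer="peeditxjzv" (len 10), cursors c1@2 c2@4 c3@7, authorship ..........
After op 2 (delete): buffer="peitjzv" (len 7), cursors c1@1 c2@2 c3@4, authorship .......
After op 3 (insert('o')): buffer="poeoitojzv" (len 10), cursors c1@2 c2@4 c3@7, authorship .1.2..3...
After op 4 (delete): buffer="peitjzv" (len 7), cursors c1@1 c2@2 c3@4, authorship .......
After op 5 (insert('g')): buffer="pgegitgjzv" (len 10), cursors c1@2 c2@4 c3@7, authorship .1.2..3...

Answer: 2 4 7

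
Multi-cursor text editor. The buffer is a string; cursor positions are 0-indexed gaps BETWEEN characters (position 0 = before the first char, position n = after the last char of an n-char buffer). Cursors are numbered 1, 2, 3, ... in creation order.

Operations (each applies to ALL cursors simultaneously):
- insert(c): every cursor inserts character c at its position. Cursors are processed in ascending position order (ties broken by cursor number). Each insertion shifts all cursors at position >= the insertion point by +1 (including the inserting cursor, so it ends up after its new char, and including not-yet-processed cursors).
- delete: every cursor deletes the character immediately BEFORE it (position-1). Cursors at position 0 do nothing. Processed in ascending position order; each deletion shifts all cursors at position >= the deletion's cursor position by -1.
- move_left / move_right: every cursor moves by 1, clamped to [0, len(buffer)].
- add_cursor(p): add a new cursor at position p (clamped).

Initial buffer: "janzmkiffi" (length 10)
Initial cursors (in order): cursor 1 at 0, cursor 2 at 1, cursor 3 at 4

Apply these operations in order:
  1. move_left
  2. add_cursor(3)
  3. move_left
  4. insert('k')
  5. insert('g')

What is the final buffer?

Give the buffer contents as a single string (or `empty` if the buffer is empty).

After op 1 (move_left): buffer="janzmkiffi" (len 10), cursors c1@0 c2@0 c3@3, authorship ..........
After op 2 (add_cursor(3)): buffer="janzmkiffi" (len 10), cursors c1@0 c2@0 c3@3 c4@3, authorship ..........
After op 3 (move_left): buffer="janzmkiffi" (len 10), cursors c1@0 c2@0 c3@2 c4@2, authorship ..........
After op 4 (insert('k')): buffer="kkjakknzmkiffi" (len 14), cursors c1@2 c2@2 c3@6 c4@6, authorship 12..34........
After op 5 (insert('g')): buffer="kkggjakkggnzmkiffi" (len 18), cursors c1@4 c2@4 c3@10 c4@10, authorship 1212..3434........

Answer: kkggjakkggnzmkiffi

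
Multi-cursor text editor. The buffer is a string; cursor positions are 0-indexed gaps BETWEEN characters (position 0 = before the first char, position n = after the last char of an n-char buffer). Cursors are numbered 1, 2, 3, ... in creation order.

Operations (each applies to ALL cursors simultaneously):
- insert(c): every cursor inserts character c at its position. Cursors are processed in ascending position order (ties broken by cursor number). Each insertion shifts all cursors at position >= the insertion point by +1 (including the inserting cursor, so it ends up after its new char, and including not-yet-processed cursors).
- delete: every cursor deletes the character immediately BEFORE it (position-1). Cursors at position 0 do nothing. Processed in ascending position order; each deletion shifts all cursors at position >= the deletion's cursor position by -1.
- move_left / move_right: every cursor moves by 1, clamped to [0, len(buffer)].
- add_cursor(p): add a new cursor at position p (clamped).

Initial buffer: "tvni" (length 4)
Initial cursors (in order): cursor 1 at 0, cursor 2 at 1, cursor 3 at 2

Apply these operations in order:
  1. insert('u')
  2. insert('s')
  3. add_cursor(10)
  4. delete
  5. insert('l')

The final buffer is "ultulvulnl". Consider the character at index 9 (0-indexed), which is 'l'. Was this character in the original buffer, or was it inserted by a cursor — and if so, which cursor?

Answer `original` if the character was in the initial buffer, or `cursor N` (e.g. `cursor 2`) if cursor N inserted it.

After op 1 (insert('u')): buffer="utuvuni" (len 7), cursors c1@1 c2@3 c3@5, authorship 1.2.3..
After op 2 (insert('s')): buffer="ustusvusni" (len 10), cursors c1@2 c2@5 c3@8, authorship 11.22.33..
After op 3 (add_cursor(10)): buffer="ustusvusni" (len 10), cursors c1@2 c2@5 c3@8 c4@10, authorship 11.22.33..
After op 4 (delete): buffer="utuvun" (len 6), cursors c1@1 c2@3 c3@5 c4@6, authorship 1.2.3.
After op 5 (insert('l')): buffer="ultulvulnl" (len 10), cursors c1@2 c2@5 c3@8 c4@10, authorship 11.22.33.4
Authorship (.=original, N=cursor N): 1 1 . 2 2 . 3 3 . 4
Index 9: author = 4

Answer: cursor 4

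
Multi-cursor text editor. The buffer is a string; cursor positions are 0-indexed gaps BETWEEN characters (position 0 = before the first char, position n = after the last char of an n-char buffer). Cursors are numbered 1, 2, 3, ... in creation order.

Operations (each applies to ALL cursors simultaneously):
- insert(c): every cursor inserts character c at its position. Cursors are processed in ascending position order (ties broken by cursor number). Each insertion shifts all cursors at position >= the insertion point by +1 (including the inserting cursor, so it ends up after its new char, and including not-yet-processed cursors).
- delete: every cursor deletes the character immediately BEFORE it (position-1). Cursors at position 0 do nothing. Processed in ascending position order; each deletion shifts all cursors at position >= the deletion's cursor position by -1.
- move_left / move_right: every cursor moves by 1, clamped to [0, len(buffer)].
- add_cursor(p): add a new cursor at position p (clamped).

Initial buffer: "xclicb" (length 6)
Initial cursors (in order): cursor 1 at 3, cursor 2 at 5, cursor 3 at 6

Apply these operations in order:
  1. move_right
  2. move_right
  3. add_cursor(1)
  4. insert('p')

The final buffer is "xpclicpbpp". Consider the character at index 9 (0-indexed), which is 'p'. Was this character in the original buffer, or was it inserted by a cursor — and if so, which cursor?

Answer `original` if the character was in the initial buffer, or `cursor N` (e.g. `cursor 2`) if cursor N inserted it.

Answer: cursor 3

Derivation:
After op 1 (move_right): buffer="xclicb" (len 6), cursors c1@4 c2@6 c3@6, authorship ......
After op 2 (move_right): buffer="xclicb" (len 6), cursors c1@5 c2@6 c3@6, authorship ......
After op 3 (add_cursor(1)): buffer="xclicb" (len 6), cursors c4@1 c1@5 c2@6 c3@6, authorship ......
After op 4 (insert('p')): buffer="xpclicpbpp" (len 10), cursors c4@2 c1@7 c2@10 c3@10, authorship .4....1.23
Authorship (.=original, N=cursor N): . 4 . . . . 1 . 2 3
Index 9: author = 3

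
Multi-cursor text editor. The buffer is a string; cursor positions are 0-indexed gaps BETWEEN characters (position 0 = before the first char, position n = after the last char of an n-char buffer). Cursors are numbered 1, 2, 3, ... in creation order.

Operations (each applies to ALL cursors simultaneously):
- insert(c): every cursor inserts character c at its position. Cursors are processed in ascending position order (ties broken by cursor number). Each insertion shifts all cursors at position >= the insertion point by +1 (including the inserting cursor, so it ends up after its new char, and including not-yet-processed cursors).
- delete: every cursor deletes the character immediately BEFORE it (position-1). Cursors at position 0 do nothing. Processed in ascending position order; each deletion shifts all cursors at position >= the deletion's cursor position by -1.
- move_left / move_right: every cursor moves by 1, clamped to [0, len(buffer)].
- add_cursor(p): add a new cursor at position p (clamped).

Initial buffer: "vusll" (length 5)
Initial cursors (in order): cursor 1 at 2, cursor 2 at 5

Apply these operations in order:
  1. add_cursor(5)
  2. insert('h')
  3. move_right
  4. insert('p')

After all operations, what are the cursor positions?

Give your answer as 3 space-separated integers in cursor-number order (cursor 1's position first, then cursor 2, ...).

Answer: 5 11 11

Derivation:
After op 1 (add_cursor(5)): buffer="vusll" (len 5), cursors c1@2 c2@5 c3@5, authorship .....
After op 2 (insert('h')): buffer="vuhsllhh" (len 8), cursors c1@3 c2@8 c3@8, authorship ..1...23
After op 3 (move_right): buffer="vuhsllhh" (len 8), cursors c1@4 c2@8 c3@8, authorship ..1...23
After op 4 (insert('p')): buffer="vuhspllhhpp" (len 11), cursors c1@5 c2@11 c3@11, authorship ..1.1..2323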